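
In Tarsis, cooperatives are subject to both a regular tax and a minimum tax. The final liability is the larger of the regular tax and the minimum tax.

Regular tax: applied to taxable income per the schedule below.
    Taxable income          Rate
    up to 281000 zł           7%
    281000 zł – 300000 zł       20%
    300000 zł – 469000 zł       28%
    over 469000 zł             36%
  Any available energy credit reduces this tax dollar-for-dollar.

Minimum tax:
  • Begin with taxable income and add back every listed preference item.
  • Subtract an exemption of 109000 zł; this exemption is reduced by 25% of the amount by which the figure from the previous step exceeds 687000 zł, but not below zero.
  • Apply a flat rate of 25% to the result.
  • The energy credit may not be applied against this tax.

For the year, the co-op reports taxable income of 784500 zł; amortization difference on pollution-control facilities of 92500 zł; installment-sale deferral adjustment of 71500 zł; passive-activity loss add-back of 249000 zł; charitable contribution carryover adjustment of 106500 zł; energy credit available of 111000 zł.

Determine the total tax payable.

326000 zł

Minimum tax:
  Adjusted income: 784500 zł + 92500 zł + 71500 zł + 249000 zł + 106500 zł = 1304000 zł
  Exemption: 25% × (1304000 zł − 687000 zł) = 154250 zł ≥ 109000 zł, so the exemption is fully phased out
  Base: 1304000 zł − 0 zł = 1304000 zł
  1304000 zł × 25% = 326000 zł

Regular tax:
  281000 zł × 7% = 19670 zł
  19000 zł × 20% = 3800 zł
  169000 zł × 28% = 47320 zł
  315500 zł × 36% = 113580 zł
  → 184370 zł
  Less energy credit 111000 zł → 73370 zł

326000 zł > 73370 zł, so the minimum tax is the binding amount.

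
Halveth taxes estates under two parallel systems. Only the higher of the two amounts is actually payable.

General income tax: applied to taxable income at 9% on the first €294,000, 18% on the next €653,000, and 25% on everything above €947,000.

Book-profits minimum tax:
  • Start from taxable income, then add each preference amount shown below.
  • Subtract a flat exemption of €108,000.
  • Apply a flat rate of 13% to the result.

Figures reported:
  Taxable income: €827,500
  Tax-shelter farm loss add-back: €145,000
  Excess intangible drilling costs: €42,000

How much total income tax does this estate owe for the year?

€122,490

General income tax:
  €294,000 × 9% = €26,460
  €533,500 × 18% = €96,030
  → €122,490

Book-profits minimum tax:
  Adjusted income: €827,500 + €145,000 + €42,000 = €1,014,500
  Less exemption €108,000 → base €906,500
  €906,500 × 13% = €117,845

€122,490 > €117,845, so the general income tax governs.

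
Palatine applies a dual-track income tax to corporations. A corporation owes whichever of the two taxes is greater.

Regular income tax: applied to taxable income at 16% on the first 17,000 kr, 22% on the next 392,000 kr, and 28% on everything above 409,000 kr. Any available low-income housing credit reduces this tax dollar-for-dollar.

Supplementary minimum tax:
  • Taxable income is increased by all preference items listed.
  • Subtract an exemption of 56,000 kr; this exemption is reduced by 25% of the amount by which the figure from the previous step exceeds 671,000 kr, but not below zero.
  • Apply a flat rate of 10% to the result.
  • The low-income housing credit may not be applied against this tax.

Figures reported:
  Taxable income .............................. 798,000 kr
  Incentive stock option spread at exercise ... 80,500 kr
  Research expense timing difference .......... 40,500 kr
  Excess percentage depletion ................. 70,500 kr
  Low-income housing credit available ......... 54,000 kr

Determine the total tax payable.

Regular income tax:
  17,000 kr × 16% = 2,720 kr
  392,000 kr × 22% = 86,240 kr
  389,000 kr × 28% = 108,920 kr
  → 197,880 kr
  Less low-income housing credit 54,000 kr → 143,880 kr

Supplementary minimum tax:
  Adjusted income: 798,000 kr + 80,500 kr + 40,500 kr + 70,500 kr = 989,500 kr
  Exemption: 25% × (989,500 kr − 671,000 kr) = 79,625 kr ≥ 56,000 kr, so the exemption is fully phased out
  Base: 989,500 kr − 0 kr = 989,500 kr
  989,500 kr × 10% = 98,950 kr

143,880 kr > 98,950 kr, so the regular income tax governs.

143,880 kr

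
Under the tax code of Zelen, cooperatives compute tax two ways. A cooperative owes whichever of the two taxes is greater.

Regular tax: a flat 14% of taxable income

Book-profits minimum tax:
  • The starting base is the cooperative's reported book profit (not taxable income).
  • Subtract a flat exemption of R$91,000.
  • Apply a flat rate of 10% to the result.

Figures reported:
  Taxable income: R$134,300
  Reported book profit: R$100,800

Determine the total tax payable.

R$18,802

Book-profits minimum tax:
  Base (reported book profit): R$100,800
  Less exemption R$91,000 → base R$9,800
  R$9,800 × 10% = R$980

Regular tax:
  R$134,300 × 14% = R$18,802

R$18,802 > R$980, so the regular tax governs.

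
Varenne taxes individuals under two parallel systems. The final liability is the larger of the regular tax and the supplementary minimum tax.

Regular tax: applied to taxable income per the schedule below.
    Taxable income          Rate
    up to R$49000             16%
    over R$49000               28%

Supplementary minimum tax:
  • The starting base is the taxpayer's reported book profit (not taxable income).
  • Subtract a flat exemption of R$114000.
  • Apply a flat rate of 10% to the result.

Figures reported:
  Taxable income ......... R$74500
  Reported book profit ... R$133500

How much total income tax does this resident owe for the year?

R$14980

Supplementary minimum tax:
  Base (reported book profit): R$133500
  Less exemption R$114000 → base R$19500
  R$19500 × 10% = R$1950

Regular tax:
  R$49000 × 16% = R$7840
  R$25500 × 28% = R$7140
  → R$14980

R$14980 > R$1950, so the regular tax governs.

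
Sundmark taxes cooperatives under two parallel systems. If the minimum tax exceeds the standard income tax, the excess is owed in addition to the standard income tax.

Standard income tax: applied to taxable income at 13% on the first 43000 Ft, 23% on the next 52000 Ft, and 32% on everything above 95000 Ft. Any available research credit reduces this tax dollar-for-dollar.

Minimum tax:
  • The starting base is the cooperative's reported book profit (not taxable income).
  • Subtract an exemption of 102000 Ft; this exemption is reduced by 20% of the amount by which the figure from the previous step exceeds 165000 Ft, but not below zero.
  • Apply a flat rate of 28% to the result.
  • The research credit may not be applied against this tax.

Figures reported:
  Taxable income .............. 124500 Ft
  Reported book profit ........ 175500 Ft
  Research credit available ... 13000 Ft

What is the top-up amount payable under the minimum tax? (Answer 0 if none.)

7178 Ft

Standard income tax:
  43000 Ft × 13% = 5590 Ft
  52000 Ft × 23% = 11960 Ft
  29500 Ft × 32% = 9440 Ft
  → 26990 Ft
  Less research credit 13000 Ft → 13990 Ft

Minimum tax:
  Base (reported book profit): 175500 Ft
  Exemption: 102000 Ft − 20% × (175500 Ft − 165000 Ft) = 102000 Ft − 2100 Ft = 99900 Ft
  Base: 175500 Ft − 99900 Ft = 75600 Ft
  75600 Ft × 28% = 21168 Ft

Excess of minimum tax over standard income tax: 21168 Ft − 13990 Ft = 7178 Ft.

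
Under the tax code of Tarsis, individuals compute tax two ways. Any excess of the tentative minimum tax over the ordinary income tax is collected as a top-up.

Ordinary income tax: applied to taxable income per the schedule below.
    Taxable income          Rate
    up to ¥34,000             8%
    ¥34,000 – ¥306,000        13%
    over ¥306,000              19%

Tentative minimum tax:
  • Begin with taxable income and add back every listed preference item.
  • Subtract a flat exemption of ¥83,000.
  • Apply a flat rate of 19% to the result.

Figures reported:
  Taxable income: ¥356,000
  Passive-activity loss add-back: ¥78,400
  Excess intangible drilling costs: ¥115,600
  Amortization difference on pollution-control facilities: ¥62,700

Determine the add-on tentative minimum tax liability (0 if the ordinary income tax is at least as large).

¥53,063

Tentative minimum tax:
  Adjusted income: ¥356,000 + ¥78,400 + ¥115,600 + ¥62,700 = ¥612,700
  Less exemption ¥83,000 → base ¥529,700
  ¥529,700 × 19% = ¥100,643

Ordinary income tax:
  ¥34,000 × 8% = ¥2,720
  ¥272,000 × 13% = ¥35,360
  ¥50,000 × 19% = ¥9,500
  → ¥47,580

Excess of tentative minimum tax over ordinary income tax: ¥100,643 − ¥47,580 = ¥53,063.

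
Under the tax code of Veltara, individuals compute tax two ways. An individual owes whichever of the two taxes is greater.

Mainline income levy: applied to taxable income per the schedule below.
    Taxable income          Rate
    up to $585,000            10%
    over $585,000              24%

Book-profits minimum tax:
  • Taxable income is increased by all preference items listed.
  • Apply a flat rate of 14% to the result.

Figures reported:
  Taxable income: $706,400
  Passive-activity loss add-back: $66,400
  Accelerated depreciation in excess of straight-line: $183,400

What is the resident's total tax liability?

$133,868

Book-profits minimum tax:
  Adjusted income: $706,400 + $66,400 + $183,400 = $956,200
  $956,200 × 14% = $133,868

Mainline income levy:
  $585,000 × 10% = $58,500
  $121,400 × 24% = $29,136
  → $87,636

$133,868 > $87,636, so the book-profits minimum tax is the binding amount.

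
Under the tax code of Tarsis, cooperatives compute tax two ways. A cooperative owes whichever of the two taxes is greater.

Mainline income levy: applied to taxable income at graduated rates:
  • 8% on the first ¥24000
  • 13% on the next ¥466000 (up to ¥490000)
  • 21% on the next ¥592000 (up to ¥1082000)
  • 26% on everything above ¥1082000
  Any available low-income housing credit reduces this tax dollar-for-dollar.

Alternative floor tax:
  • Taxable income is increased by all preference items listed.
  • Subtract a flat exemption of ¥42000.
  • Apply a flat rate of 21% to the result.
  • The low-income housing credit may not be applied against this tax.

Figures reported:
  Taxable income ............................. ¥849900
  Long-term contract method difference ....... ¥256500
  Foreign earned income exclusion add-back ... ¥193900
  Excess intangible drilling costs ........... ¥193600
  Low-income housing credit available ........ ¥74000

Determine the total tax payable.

Alternative floor tax:
  Adjusted income: ¥849900 + ¥256500 + ¥193900 + ¥193600 = ¥1493900
  Less exemption ¥42000 → base ¥1451900
  ¥1451900 × 21% = ¥304899

Mainline income levy:
  ¥24000 × 8% = ¥1920
  ¥466000 × 13% = ¥60580
  ¥359900 × 21% = ¥75579
  → ¥138079
  Less low-income housing credit ¥74000 → ¥64079

¥304899 > ¥64079, so the alternative floor tax is the binding amount.

¥304899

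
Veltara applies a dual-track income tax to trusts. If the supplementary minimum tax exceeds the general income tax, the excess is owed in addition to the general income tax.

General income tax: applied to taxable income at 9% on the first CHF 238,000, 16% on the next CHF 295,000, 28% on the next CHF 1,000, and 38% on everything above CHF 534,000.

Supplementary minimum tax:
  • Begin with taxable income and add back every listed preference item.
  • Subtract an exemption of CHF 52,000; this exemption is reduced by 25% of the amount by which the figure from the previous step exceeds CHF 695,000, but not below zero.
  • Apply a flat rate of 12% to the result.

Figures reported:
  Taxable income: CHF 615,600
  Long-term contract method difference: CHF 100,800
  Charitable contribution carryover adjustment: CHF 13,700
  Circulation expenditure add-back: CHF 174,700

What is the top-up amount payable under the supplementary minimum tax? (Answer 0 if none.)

General income tax:
  CHF 238,000 × 9% = CHF 21,420
  CHF 295,000 × 16% = CHF 47,200
  CHF 1,000 × 28% = CHF 280
  CHF 81,600 × 38% = CHF 31,008
  → CHF 99,908

Supplementary minimum tax:
  Adjusted income: CHF 615,600 + CHF 100,800 + CHF 13,700 + CHF 174,700 = CHF 904,800
  Exemption: 25% × (CHF 904,800 − CHF 695,000) = CHF 52,450 ≥ CHF 52,000, so the exemption is fully phased out
  Base: CHF 904,800 − CHF 0 = CHF 904,800
  CHF 904,800 × 12% = CHF 108,576

Excess of supplementary minimum tax over general income tax: CHF 108,576 − CHF 99,908 = CHF 8,668.

CHF 8,668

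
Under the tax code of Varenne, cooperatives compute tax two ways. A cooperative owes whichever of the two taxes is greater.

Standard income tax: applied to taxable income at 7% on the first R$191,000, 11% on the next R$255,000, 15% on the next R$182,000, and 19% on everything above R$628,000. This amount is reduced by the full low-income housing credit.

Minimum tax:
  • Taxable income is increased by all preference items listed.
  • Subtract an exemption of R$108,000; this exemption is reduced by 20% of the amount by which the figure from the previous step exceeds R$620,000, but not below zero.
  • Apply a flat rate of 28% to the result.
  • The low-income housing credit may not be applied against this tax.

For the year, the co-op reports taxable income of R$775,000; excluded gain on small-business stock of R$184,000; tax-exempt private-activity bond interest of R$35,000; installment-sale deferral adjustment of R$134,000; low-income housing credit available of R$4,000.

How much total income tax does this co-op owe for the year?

Standard income tax:
  R$191,000 × 7% = R$13,370
  R$255,000 × 11% = R$28,050
  R$182,000 × 15% = R$27,300
  R$147,000 × 19% = R$27,930
  → R$96,650
  Less low-income housing credit R$4,000 → R$92,650

Minimum tax:
  Adjusted income: R$775,000 + R$184,000 + R$35,000 + R$134,000 = R$1,128,000
  Exemption: R$108,000 − 20% × (R$1,128,000 − R$620,000) = R$108,000 − R$101,600 = R$6,400
  Base: R$1,128,000 − R$6,400 = R$1,121,600
  R$1,121,600 × 28% = R$314,048

R$314,048 > R$92,650, so the minimum tax is the binding amount.

R$314,048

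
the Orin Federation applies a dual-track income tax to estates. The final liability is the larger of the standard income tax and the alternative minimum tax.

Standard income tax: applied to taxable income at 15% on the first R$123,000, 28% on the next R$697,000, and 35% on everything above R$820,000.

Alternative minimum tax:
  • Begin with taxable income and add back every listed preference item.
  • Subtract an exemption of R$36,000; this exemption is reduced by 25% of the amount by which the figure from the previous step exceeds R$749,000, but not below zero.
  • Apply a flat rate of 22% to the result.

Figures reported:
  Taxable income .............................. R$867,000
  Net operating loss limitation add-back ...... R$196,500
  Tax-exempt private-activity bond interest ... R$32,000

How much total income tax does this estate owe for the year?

R$241,010

Standard income tax:
  R$123,000 × 15% = R$18,450
  R$697,000 × 28% = R$195,160
  R$47,000 × 35% = R$16,450
  → R$230,060

Alternative minimum tax:
  Adjusted income: R$867,000 + R$196,500 + R$32,000 = R$1,095,500
  Exemption: 25% × (R$1,095,500 − R$749,000) = R$86,625 ≥ R$36,000, so the exemption is fully phased out
  Base: R$1,095,500 − R$0 = R$1,095,500
  R$1,095,500 × 22% = R$241,010

R$241,010 > R$230,060, so the alternative minimum tax is the binding amount.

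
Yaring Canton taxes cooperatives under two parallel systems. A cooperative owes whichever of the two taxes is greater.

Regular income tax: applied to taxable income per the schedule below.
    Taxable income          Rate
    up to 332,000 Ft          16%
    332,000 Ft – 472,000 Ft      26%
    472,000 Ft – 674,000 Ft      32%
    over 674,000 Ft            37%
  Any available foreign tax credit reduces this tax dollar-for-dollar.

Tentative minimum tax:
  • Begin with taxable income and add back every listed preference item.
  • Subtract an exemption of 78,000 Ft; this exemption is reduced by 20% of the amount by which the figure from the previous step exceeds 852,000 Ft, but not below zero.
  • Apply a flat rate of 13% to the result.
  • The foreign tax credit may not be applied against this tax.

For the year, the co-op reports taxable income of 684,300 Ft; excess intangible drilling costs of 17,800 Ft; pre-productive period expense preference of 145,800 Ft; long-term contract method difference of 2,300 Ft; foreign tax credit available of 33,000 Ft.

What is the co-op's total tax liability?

124,971 Ft

Regular income tax:
  332,000 Ft × 16% = 53,120 Ft
  140,000 Ft × 26% = 36,400 Ft
  202,000 Ft × 32% = 64,640 Ft
  10,300 Ft × 37% = 3,811 Ft
  → 157,971 Ft
  Less foreign tax credit 33,000 Ft → 124,971 Ft

Tentative minimum tax:
  Adjusted income: 684,300 Ft + 17,800 Ft + 145,800 Ft + 2,300 Ft = 850,200 Ft
  Exemption: 850,200 Ft ≤ 852,000 Ft, so full 78,000 Ft applies
  Base: 850,200 Ft − 78,000 Ft = 772,200 Ft
  772,200 Ft × 13% = 100,386 Ft

124,971 Ft > 100,386 Ft, so the regular income tax governs.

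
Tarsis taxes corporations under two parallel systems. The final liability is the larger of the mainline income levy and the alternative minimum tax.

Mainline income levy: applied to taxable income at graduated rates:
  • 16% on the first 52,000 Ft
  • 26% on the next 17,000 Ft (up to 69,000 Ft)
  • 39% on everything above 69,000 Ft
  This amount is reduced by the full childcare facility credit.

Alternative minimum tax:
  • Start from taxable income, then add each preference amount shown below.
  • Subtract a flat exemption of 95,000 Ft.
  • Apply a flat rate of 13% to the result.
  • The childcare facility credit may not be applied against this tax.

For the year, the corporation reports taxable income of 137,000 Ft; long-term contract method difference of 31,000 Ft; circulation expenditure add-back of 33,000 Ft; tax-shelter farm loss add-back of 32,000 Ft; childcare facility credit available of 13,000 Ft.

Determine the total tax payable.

Mainline income levy:
  52,000 Ft × 16% = 8,320 Ft
  17,000 Ft × 26% = 4,420 Ft
  68,000 Ft × 39% = 26,520 Ft
  → 39,260 Ft
  Less childcare facility credit 13,000 Ft → 26,260 Ft

Alternative minimum tax:
  Adjusted income: 137,000 Ft + 31,000 Ft + 33,000 Ft + 32,000 Ft = 233,000 Ft
  Less exemption 95,000 Ft → base 138,000 Ft
  138,000 Ft × 13% = 17,940 Ft

26,260 Ft > 17,940 Ft, so the mainline income levy governs.

26,260 Ft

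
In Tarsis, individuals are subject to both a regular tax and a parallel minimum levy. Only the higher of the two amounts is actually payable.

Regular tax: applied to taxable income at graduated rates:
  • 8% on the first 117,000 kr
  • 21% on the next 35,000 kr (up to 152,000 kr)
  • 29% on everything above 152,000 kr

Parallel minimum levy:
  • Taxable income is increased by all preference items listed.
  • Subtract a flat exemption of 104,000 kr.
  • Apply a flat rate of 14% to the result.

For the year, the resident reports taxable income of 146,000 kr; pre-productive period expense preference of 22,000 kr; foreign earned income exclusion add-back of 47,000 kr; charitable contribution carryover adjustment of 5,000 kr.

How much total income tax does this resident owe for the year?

16,240 kr

Regular tax:
  117,000 kr × 8% = 9,360 kr
  29,000 kr × 21% = 6,090 kr
  → 15,450 kr

Parallel minimum levy:
  Adjusted income: 146,000 kr + 22,000 kr + 47,000 kr + 5,000 kr = 220,000 kr
  Less exemption 104,000 kr → base 116,000 kr
  116,000 kr × 14% = 16,240 kr

16,240 kr > 15,450 kr, so the parallel minimum levy is the binding amount.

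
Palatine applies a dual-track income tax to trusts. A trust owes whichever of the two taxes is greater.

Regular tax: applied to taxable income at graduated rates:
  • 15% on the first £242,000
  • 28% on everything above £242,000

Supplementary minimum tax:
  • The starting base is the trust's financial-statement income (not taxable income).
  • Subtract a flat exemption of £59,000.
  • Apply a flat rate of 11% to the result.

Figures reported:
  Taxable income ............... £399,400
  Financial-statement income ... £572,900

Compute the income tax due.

Regular tax:
  £242,000 × 15% = £36,300
  £157,400 × 28% = £44,072
  → £80,372

Supplementary minimum tax:
  Base (financial-statement income): £572,900
  Less exemption £59,000 → base £513,900
  £513,900 × 11% = £56,529

£80,372 > £56,529, so the regular tax governs.

£80,372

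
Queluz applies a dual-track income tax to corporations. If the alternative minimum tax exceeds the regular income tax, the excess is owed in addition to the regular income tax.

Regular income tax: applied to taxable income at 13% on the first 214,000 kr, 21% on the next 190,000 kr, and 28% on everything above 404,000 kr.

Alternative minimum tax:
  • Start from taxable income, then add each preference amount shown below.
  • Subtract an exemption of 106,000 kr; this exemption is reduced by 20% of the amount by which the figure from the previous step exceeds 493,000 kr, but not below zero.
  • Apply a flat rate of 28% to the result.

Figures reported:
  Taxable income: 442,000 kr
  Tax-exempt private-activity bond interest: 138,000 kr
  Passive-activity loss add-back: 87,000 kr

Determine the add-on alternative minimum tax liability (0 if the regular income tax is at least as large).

88,464 kr

Alternative minimum tax:
  Adjusted income: 442,000 kr + 138,000 kr + 87,000 kr = 667,000 kr
  Exemption: 106,000 kr − 20% × (667,000 kr − 493,000 kr) = 106,000 kr − 34,800 kr = 71,200 kr
  Base: 667,000 kr − 71,200 kr = 595,800 kr
  595,800 kr × 28% = 166,824 kr

Regular income tax:
  214,000 kr × 13% = 27,820 kr
  190,000 kr × 21% = 39,900 kr
  38,000 kr × 28% = 10,640 kr
  → 78,360 kr

Excess of alternative minimum tax over regular income tax: 166,824 kr − 78,360 kr = 88,464 kr.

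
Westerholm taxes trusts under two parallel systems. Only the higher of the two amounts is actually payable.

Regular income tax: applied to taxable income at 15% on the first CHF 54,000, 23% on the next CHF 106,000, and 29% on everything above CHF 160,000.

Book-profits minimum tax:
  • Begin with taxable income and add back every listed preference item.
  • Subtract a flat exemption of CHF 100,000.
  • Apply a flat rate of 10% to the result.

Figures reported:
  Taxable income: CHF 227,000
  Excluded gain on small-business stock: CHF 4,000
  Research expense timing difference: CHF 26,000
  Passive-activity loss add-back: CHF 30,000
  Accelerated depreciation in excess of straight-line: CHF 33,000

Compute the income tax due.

CHF 51,910

Book-profits minimum tax:
  Adjusted income: CHF 227,000 + CHF 4,000 + CHF 26,000 + CHF 30,000 + CHF 33,000 = CHF 320,000
  Less exemption CHF 100,000 → base CHF 220,000
  CHF 220,000 × 10% = CHF 22,000

Regular income tax:
  CHF 54,000 × 15% = CHF 8,100
  CHF 106,000 × 23% = CHF 24,380
  CHF 67,000 × 29% = CHF 19,430
  → CHF 51,910

CHF 51,910 > CHF 22,000, so the regular income tax governs.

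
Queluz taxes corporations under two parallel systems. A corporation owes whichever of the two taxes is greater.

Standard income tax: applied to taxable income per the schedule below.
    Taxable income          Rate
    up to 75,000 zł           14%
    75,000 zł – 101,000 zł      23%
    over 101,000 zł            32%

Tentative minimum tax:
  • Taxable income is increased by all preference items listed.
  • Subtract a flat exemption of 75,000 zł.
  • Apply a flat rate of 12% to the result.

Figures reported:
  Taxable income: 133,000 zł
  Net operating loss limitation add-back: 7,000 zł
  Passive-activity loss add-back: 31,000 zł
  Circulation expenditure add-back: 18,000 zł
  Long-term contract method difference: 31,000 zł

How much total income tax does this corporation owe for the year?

26,720 zł

Tentative minimum tax:
  Adjusted income: 133,000 zł + 7,000 zł + 31,000 zł + 18,000 zł + 31,000 zł = 220,000 zł
  Less exemption 75,000 zł → base 145,000 zł
  145,000 zł × 12% = 17,400 zł

Standard income tax:
  75,000 zł × 14% = 10,500 zł
  26,000 zł × 23% = 5,980 zł
  32,000 zł × 32% = 10,240 zł
  → 26,720 zł

26,720 zł > 17,400 zł, so the standard income tax governs.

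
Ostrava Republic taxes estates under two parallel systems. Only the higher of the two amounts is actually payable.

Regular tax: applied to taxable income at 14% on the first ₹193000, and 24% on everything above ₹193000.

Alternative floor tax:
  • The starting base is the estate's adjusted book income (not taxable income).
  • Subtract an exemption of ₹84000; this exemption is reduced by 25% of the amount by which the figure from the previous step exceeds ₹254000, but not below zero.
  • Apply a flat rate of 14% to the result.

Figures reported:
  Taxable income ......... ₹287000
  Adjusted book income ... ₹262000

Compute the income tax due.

₹49580

Alternative floor tax:
  Base (adjusted book income): ₹262000
  Exemption: ₹84000 − 25% × (₹262000 − ₹254000) = ₹84000 − ₹2000 = ₹82000
  Base: ₹262000 − ₹82000 = ₹180000
  ₹180000 × 14% = ₹25200

Regular tax:
  ₹193000 × 14% = ₹27020
  ₹94000 × 24% = ₹22560
  → ₹49580

₹49580 > ₹25200, so the regular tax governs.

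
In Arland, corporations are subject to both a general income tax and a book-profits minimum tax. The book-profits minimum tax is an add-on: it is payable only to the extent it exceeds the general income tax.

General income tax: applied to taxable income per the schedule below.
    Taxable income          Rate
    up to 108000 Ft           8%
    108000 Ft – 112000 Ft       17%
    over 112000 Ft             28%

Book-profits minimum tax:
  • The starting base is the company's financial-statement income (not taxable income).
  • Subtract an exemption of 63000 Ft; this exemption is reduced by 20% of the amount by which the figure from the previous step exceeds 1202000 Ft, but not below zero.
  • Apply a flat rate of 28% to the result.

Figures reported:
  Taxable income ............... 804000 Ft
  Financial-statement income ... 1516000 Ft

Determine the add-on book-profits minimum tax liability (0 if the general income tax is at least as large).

Book-profits minimum tax:
  Base (financial-statement income): 1516000 Ft
  Exemption: 63000 Ft − 20% × (1516000 Ft − 1202000 Ft) = 63000 Ft − 62800 Ft = 200 Ft
  Base: 1516000 Ft − 200 Ft = 1515800 Ft
  1515800 Ft × 28% = 424424 Ft

General income tax:
  108000 Ft × 8% = 8640 Ft
  4000 Ft × 17% = 680 Ft
  692000 Ft × 28% = 193760 Ft
  → 203080 Ft

Excess of book-profits minimum tax over general income tax: 424424 Ft − 203080 Ft = 221344 Ft.

221344 Ft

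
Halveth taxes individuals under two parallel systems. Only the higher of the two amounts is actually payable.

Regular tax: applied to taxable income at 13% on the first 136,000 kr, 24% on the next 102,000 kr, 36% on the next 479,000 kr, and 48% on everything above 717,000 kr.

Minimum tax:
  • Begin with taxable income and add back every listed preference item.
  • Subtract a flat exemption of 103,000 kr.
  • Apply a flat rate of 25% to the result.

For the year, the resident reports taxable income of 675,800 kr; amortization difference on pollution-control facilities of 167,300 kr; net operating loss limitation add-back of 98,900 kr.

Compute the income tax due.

209,750 kr

Minimum tax:
  Adjusted income: 675,800 kr + 167,300 kr + 98,900 kr = 942,000 kr
  Less exemption 103,000 kr → base 839,000 kr
  839,000 kr × 25% = 209,750 kr

Regular tax:
  136,000 kr × 13% = 17,680 kr
  102,000 kr × 24% = 24,480 kr
  437,800 kr × 36% = 157,608 kr
  → 199,768 kr

209,750 kr > 199,768 kr, so the minimum tax is the binding amount.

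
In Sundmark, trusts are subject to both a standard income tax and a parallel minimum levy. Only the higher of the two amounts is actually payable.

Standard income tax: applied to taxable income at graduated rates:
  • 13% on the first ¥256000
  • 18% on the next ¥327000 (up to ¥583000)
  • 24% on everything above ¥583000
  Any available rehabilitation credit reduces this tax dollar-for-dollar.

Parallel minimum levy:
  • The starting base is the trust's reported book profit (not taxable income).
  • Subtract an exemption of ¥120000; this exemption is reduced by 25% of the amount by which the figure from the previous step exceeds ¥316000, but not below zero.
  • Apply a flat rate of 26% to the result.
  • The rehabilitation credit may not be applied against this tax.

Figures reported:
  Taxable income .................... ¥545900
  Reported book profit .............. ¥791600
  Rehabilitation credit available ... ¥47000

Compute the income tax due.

¥205530

Parallel minimum levy:
  Base (reported book profit): ¥791600
  Exemption: ¥120000 − 25% × (¥791600 − ¥316000) = ¥120000 − ¥118900 = ¥1100
  Base: ¥791600 − ¥1100 = ¥790500
  ¥790500 × 26% = ¥205530

Standard income tax:
  ¥256000 × 13% = ¥33280
  ¥289900 × 18% = ¥52182
  → ¥85462
  Less rehabilitation credit ¥47000 → ¥38462

¥205530 > ¥38462, so the parallel minimum levy is the binding amount.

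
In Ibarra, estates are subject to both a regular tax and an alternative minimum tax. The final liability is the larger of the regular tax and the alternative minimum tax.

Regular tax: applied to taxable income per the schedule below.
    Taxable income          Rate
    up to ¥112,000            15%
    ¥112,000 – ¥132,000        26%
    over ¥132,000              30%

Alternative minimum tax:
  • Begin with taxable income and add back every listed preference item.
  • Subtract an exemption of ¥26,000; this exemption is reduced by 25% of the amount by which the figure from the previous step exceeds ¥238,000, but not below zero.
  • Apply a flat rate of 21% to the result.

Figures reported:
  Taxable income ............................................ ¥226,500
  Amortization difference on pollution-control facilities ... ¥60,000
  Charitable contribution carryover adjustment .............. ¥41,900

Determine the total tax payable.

¥68,250

Alternative minimum tax:
  Adjusted income: ¥226,500 + ¥60,000 + ¥41,900 = ¥328,400
  Exemption: ¥26,000 − 25% × (¥328,400 − ¥238,000) = ¥26,000 − ¥22,600 = ¥3,400
  Base: ¥328,400 − ¥3,400 = ¥325,000
  ¥325,000 × 21% = ¥68,250

Regular tax:
  ¥112,000 × 15% = ¥16,800
  ¥20,000 × 26% = ¥5,200
  ¥94,500 × 30% = ¥28,350
  → ¥50,350

¥68,250 > ¥50,350, so the alternative minimum tax is the binding amount.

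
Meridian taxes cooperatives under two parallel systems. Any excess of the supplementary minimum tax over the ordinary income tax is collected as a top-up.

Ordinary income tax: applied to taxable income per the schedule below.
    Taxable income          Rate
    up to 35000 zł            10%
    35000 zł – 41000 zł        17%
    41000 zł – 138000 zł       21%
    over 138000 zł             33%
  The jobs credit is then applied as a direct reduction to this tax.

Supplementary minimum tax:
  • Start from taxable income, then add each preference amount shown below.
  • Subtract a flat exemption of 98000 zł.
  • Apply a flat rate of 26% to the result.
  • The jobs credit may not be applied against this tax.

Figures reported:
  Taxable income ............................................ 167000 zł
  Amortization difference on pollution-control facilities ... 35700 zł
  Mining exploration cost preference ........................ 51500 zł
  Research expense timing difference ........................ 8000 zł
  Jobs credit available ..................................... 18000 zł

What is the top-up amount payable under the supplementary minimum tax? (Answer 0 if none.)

Supplementary minimum tax:
  Adjusted income: 167000 zł + 35700 zł + 51500 zł + 8000 zł = 262200 zł
  Less exemption 98000 zł → base 164200 zł
  164200 zł × 26% = 42692 zł

Ordinary income tax:
  35000 zł × 10% = 3500 zł
  6000 zł × 17% = 1020 zł
  97000 zł × 21% = 20370 zł
  29000 zł × 33% = 9570 zł
  → 34460 zł
  Less jobs credit 18000 zł → 16460 zł

Excess of supplementary minimum tax over ordinary income tax: 42692 zł − 16460 zł = 26232 zł.

26232 zł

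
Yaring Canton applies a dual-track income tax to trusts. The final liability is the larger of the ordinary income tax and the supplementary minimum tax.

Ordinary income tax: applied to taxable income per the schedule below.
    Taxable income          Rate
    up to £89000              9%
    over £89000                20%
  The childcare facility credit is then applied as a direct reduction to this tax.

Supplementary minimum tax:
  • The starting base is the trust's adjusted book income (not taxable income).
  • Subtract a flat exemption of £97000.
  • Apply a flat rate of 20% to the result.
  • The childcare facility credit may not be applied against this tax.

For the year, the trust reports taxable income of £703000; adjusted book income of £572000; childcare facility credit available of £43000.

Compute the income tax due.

£95000

Ordinary income tax:
  £89000 × 9% = £8010
  £614000 × 20% = £122800
  → £130810
  Less childcare facility credit £43000 → £87810

Supplementary minimum tax:
  Base (adjusted book income): £572000
  Less exemption £97000 → base £475000
  £475000 × 20% = £95000

£95000 > £87810, so the supplementary minimum tax is the binding amount.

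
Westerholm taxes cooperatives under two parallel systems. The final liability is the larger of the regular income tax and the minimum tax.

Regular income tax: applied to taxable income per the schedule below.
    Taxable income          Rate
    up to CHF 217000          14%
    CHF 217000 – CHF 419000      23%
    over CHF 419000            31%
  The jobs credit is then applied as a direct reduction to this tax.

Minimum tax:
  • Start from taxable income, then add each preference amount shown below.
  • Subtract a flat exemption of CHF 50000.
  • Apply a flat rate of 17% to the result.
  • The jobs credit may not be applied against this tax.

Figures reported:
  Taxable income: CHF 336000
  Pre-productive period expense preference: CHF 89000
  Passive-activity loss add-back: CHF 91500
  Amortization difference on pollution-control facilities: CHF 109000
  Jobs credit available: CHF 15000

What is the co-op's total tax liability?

CHF 97835

Regular income tax:
  CHF 217000 × 14% = CHF 30380
  CHF 119000 × 23% = CHF 27370
  → CHF 57750
  Less jobs credit CHF 15000 → CHF 42750

Minimum tax:
  Adjusted income: CHF 336000 + CHF 89000 + CHF 91500 + CHF 109000 = CHF 625500
  Less exemption CHF 50000 → base CHF 575500
  CHF 575500 × 17% = CHF 97835

CHF 97835 > CHF 42750, so the minimum tax is the binding amount.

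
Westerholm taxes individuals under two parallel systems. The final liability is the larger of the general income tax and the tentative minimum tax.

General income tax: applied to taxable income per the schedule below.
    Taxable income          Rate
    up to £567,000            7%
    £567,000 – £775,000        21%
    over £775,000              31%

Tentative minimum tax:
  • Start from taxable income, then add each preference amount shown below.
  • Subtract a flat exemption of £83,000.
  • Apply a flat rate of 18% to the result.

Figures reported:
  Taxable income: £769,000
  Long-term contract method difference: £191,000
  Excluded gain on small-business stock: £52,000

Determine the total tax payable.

Tentative minimum tax:
  Adjusted income: £769,000 + £191,000 + £52,000 = £1,012,000
  Less exemption £83,000 → base £929,000
  £929,000 × 18% = £167,220

General income tax:
  £567,000 × 7% = £39,690
  £202,000 × 21% = £42,420
  → £82,110

£167,220 > £82,110, so the tentative minimum tax is the binding amount.

£167,220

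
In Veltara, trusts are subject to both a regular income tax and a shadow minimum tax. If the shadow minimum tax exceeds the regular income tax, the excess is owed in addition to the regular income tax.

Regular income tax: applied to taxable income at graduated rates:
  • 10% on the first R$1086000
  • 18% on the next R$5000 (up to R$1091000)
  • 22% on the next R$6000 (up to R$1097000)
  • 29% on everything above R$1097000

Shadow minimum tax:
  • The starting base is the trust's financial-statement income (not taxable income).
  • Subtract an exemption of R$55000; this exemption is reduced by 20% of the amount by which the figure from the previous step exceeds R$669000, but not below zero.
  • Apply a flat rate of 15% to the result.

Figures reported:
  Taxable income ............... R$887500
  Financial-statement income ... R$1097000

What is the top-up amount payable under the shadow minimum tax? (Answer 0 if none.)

R$75800

Regular income tax:
  R$887500 × 10% = R$88750

Shadow minimum tax:
  Base (financial-statement income): R$1097000
  Exemption: 20% × (R$1097000 − R$669000) = R$85600 ≥ R$55000, so the exemption is fully phased out
  Base: R$1097000 − R$0 = R$1097000
  R$1097000 × 15% = R$164550

Excess of shadow minimum tax over regular income tax: R$164550 − R$88750 = R$75800.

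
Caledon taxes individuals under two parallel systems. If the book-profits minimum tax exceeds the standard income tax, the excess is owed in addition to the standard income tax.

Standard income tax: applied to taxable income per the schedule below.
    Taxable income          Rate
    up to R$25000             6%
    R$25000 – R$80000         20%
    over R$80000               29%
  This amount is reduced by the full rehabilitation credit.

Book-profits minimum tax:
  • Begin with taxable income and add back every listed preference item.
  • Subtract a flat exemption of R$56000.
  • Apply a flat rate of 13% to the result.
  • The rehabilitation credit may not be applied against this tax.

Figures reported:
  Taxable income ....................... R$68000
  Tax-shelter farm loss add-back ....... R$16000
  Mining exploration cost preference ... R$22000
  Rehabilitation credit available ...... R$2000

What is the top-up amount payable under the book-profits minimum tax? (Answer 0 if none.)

Book-profits minimum tax:
  Adjusted income: R$68000 + R$16000 + R$22000 = R$106000
  Less exemption R$56000 → base R$50000
  R$50000 × 13% = R$6500

Standard income tax:
  R$25000 × 6% = R$1500
  R$43000 × 20% = R$8600
  → R$10100
  Less rehabilitation credit R$2000 → R$8100

R$6500 ≤ R$8100, so no add-on is due.

R$0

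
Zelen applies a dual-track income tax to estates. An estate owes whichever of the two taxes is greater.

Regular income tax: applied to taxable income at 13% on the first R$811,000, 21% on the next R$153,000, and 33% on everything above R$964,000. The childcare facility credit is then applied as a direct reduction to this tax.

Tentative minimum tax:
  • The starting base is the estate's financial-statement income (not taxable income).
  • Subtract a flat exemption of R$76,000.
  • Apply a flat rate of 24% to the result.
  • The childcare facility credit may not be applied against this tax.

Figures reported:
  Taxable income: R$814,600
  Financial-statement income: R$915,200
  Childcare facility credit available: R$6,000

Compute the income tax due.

R$201,408

Regular income tax:
  R$811,000 × 13% = R$105,430
  R$3,600 × 21% = R$756
  → R$106,186
  Less childcare facility credit R$6,000 → R$100,186

Tentative minimum tax:
  Base (financial-statement income): R$915,200
  Less exemption R$76,000 → base R$839,200
  R$839,200 × 24% = R$201,408

R$201,408 > R$100,186, so the tentative minimum tax is the binding amount.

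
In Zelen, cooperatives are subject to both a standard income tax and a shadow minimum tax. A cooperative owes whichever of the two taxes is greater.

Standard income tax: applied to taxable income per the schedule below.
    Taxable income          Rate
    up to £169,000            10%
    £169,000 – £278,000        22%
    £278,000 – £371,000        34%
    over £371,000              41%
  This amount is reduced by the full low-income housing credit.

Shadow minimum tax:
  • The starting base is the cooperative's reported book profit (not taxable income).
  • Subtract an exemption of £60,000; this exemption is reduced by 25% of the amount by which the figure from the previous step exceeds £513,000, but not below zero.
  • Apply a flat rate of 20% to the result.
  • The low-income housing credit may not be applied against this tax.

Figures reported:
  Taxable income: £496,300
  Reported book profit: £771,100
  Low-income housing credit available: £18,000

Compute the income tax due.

£154,220

Shadow minimum tax:
  Base (reported book profit): £771,100
  Exemption: 25% × (£771,100 − £513,000) = £64,525 ≥ £60,000, so the exemption is fully phased out
  Base: £771,100 − £0 = £771,100
  £771,100 × 20% = £154,220

Standard income tax:
  £169,000 × 10% = £16,900
  £109,000 × 22% = £23,980
  £93,000 × 34% = £31,620
  £125,300 × 41% = £51,373
  → £123,873
  Less low-income housing credit £18,000 → £105,873

£154,220 > £105,873, so the shadow minimum tax is the binding amount.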